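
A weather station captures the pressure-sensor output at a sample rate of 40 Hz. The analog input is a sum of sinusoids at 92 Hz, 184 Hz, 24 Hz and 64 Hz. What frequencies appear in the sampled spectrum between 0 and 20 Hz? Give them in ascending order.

12 Hz, 16 Hz

fs/2 = 20 Hz.
92 Hz mod fs = 12 Hz.
12 Hz ≤ fs/2 = 20 Hz, appears at 12 Hz.
184 Hz mod fs = 24 Hz.
24 Hz > fs/2 = 20 Hz, folds to fs − 24 Hz = 16 Hz.
24 Hz > fs/2 = 20 Hz, folds to fs − 24 Hz = 16 Hz.
64 Hz mod fs = 24 Hz.
24 Hz > fs/2 = 20 Hz, folds to fs − 24 Hz = 16 Hz.
Distinct values: {12 Hz, 16 Hz}.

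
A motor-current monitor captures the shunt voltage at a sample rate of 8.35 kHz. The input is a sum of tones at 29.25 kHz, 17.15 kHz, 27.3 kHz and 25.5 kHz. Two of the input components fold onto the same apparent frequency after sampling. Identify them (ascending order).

fs/2 = 4.175 kHz.
29.25 kHz mod fs = 4.2 kHz.
4.2 kHz > fs/2 = 4.175 kHz, folds to fs − 4.2 kHz = 4.15 kHz.
17.15 kHz mod fs = 0.45 kHz.
0.45 kHz ≤ fs/2 = 4.175 kHz, appears at 0.45 kHz.
27.3 kHz mod fs = 2.25 kHz.
2.25 kHz ≤ fs/2 = 4.175 kHz, appears at 2.25 kHz.
25.5 kHz mod fs = 0.45 kHz.
0.45 kHz ≤ fs/2 = 4.175 kHz, appears at 0.45 kHz.
17.15 kHz and 25.5 kHz both map to 0.45 kHz.

17.15 kHz, 25.5 kHz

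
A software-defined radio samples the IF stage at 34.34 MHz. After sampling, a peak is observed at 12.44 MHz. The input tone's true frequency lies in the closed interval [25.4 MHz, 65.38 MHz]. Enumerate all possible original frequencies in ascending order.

46.78 MHz, 56.24 MHz

Frequencies that alias to 12.44 MHz are k·fs ± 12.44 MHz for integer k ≥ 0.
k=0: 12.44 MHz.
k=1: 21.9 MHz, 46.78 MHz.
k=2: 56.24 MHz, 81.12 MHz.
k=3: 90.58 MHz, 115.46 MHz.
Within [25.4 MHz, 65.38 MHz]: 46.78 MHz, 56.24 MHz.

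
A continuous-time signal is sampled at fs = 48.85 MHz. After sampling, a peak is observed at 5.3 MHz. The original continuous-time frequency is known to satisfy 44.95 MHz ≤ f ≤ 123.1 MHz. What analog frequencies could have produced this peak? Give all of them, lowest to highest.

54.15 MHz, 92.4 MHz, 103 MHz

Frequencies that alias to 5.3 MHz are k·fs ± 5.3 MHz for integer k ≥ 0.
k=0: 5.3 MHz.
k=1: 43.55 MHz, 54.15 MHz.
k=2: 92.4 MHz, 103 MHz.
k=3: 141.25 MHz, 151.85 MHz.
Within [44.95 MHz, 123.1 MHz]: 54.15 MHz, 92.4 MHz, 103 MHz.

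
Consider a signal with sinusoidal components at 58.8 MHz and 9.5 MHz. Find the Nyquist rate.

117.6 MHz

Highest-frequency component: 58.8 MHz.
Nyquist rate = 2 × 58.8 MHz = 117.6 MHz.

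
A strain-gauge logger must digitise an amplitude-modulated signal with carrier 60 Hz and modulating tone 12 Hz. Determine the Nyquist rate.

144 Hz

AM sidebands sit at fc ± fm = 48 Hz and 72 Hz.
Highest-frequency component: 72 Hz.
Nyquist rate = 2 × 72 Hz = 144 Hz.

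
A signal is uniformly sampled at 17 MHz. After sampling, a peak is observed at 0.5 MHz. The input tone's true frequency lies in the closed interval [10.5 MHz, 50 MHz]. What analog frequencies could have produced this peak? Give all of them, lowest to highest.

16.5 MHz, 17.5 MHz, 33.5 MHz, 34.5 MHz

Frequencies that alias to 0.5 MHz are k·fs ± 0.5 MHz for integer k ≥ 0.
k=0: 0.5 MHz.
k=1: 16.5 MHz, 17.5 MHz.
k=2: 33.5 MHz, 34.5 MHz.
k=3: 50.5 MHz, 51.5 MHz.
Within [10.5 MHz, 50 MHz]: 16.5 MHz, 17.5 MHz, 33.5 MHz, 34.5 MHz.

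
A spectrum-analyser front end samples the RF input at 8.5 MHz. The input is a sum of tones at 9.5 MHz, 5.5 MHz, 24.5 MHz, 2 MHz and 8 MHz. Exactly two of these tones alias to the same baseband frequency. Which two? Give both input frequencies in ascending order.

fs/2 = 4.25 MHz.
9.5 MHz mod fs = 1 MHz.
1 MHz ≤ fs/2 = 4.25 MHz, appears at 1 MHz.
5.5 MHz > fs/2 = 4.25 MHz, folds to fs − 5.5 MHz = 3 MHz.
24.5 MHz mod fs = 7.5 MHz.
7.5 MHz > fs/2 = 4.25 MHz, folds to fs − 7.5 MHz = 1 MHz.
2 MHz ≤ fs/2 = 4.25 MHz, passes unchanged.
8 MHz > fs/2 = 4.25 MHz, folds to fs − 8 MHz = 0.5 MHz.
9.5 MHz and 24.5 MHz both map to 1 MHz.

9.5 MHz, 24.5 MHz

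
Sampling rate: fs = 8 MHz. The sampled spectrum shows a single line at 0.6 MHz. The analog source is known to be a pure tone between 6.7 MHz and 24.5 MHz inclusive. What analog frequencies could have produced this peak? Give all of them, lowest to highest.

7.4 MHz, 8.6 MHz, 15.4 MHz, 16.6 MHz, 23.4 MHz

Frequencies that alias to 0.6 MHz are k·fs ± 0.6 MHz for integer k ≥ 0.
k=0: 0.6 MHz.
k=1: 7.4 MHz, 8.6 MHz.
k=2: 15.4 MHz, 16.6 MHz.
k=3: 23.4 MHz, 24.6 MHz.
k=4: 31.4 MHz, 32.6 MHz.
Within [6.7 MHz, 24.5 MHz]: 7.4 MHz, 8.6 MHz, 15.4 MHz, 16.6 MHz, 23.4 MHz.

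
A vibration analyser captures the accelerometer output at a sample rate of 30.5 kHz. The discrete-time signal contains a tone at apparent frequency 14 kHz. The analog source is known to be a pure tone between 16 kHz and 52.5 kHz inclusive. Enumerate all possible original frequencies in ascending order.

Frequencies that alias to 14 kHz are k·fs ± 14 kHz for integer k ≥ 0.
k=0: 14 kHz.
k=1: 16.5 kHz, 44.5 kHz.
k=2: 47 kHz, 75 kHz.
k=3: 77.5 kHz, 105.5 kHz.
Within [16 kHz, 52.5 kHz]: 16.5 kHz, 44.5 kHz, 47 kHz.

16.5 kHz, 44.5 kHz, 47 kHz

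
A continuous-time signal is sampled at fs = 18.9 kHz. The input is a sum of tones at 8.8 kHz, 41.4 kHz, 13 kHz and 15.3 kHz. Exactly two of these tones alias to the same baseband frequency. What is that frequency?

3.6 kHz

fs/2 = 9.45 kHz.
8.8 kHz ≤ fs/2 = 9.45 kHz, passes unchanged.
41.4 kHz mod fs = 3.6 kHz.
3.6 kHz ≤ fs/2 = 9.45 kHz, appears at 3.6 kHz.
13 kHz > fs/2 = 9.45 kHz, folds to fs − 13 kHz = 5.9 kHz.
15.3 kHz > fs/2 = 9.45 kHz, folds to fs − 15.3 kHz = 3.6 kHz.
15.3 kHz and 41.4 kHz both map to 3.6 kHz.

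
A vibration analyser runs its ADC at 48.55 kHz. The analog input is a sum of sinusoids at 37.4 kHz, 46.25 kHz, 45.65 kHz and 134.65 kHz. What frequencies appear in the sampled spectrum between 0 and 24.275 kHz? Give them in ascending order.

fs/2 = 24.275 kHz.
37.4 kHz > fs/2 = 24.275 kHz, folds to fs − 37.4 kHz = 11.15 kHz.
46.25 kHz > fs/2 = 24.275 kHz, folds to fs − 46.25 kHz = 2.3 kHz.
45.65 kHz > fs/2 = 24.275 kHz, folds to fs − 45.65 kHz = 2.9 kHz.
134.65 kHz mod fs = 37.55 kHz.
37.55 kHz > fs/2 = 24.275 kHz, folds to fs − 37.55 kHz = 11 kHz.
Distinct values: {2.3 kHz, 2.9 kHz, 11 kHz, 11.15 kHz}.

2.3 kHz, 2.9 kHz, 11 kHz, 11.15 kHz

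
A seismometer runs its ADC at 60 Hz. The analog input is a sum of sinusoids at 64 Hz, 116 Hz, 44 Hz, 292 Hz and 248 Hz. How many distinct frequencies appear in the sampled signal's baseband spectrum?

fs/2 = 30 Hz.
64 Hz mod fs = 4 Hz.
4 Hz ≤ fs/2 = 30 Hz, appears at 4 Hz.
116 Hz mod fs = 56 Hz.
56 Hz > fs/2 = 30 Hz, folds to fs − 56 Hz = 4 Hz.
44 Hz > fs/2 = 30 Hz, folds to fs − 44 Hz = 16 Hz.
292 Hz mod fs = 52 Hz.
52 Hz > fs/2 = 30 Hz, folds to fs − 52 Hz = 8 Hz.
248 Hz mod fs = 8 Hz.
8 Hz ≤ fs/2 = 30 Hz, appears at 8 Hz.
Distinct values: {4 Hz, 8 Hz, 16 Hz} → 3.

3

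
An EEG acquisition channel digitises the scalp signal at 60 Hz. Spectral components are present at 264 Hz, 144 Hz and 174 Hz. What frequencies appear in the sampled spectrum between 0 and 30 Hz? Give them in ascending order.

fs/2 = 30 Hz.
264 Hz mod fs = 24 Hz.
24 Hz ≤ fs/2 = 30 Hz, appears at 24 Hz.
144 Hz mod fs = 24 Hz.
24 Hz ≤ fs/2 = 30 Hz, appears at 24 Hz.
174 Hz mod fs = 54 Hz.
54 Hz > fs/2 = 30 Hz, folds to fs − 54 Hz = 6 Hz.
Distinct values: {6 Hz, 24 Hz}.

6 Hz, 24 Hz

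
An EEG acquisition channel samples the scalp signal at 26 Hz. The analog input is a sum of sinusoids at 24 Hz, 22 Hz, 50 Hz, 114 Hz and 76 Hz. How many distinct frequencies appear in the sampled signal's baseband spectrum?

fs/2 = 13 Hz.
24 Hz > fs/2 = 13 Hz, folds to fs − 24 Hz = 2 Hz.
22 Hz > fs/2 = 13 Hz, folds to fs − 22 Hz = 4 Hz.
50 Hz mod fs = 24 Hz.
24 Hz > fs/2 = 13 Hz, folds to fs − 24 Hz = 2 Hz.
114 Hz mod fs = 10 Hz.
10 Hz ≤ fs/2 = 13 Hz, appears at 10 Hz.
76 Hz mod fs = 24 Hz.
24 Hz > fs/2 = 13 Hz, folds to fs − 24 Hz = 2 Hz.
Distinct values: {2 Hz, 4 Hz, 10 Hz} → 3.

3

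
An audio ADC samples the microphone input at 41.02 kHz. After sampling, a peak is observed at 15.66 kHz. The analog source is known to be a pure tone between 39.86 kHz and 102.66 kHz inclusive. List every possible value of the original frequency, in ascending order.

Frequencies that alias to 15.66 kHz are k·fs ± 15.66 kHz for integer k ≥ 0.
k=0: 15.66 kHz.
k=1: 25.36 kHz, 56.68 kHz.
k=2: 66.38 kHz, 97.7 kHz.
k=3: 107.4 kHz, 138.72 kHz.
Within [39.86 kHz, 102.66 kHz]: 56.68 kHz, 66.38 kHz, 97.7 kHz.

56.68 kHz, 66.38 kHz, 97.7 kHz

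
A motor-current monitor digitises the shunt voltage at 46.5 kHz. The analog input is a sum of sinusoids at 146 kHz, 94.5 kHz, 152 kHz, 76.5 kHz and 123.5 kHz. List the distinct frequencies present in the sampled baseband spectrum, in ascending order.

fs/2 = 23.25 kHz.
146 kHz mod fs = 6.5 kHz.
6.5 kHz ≤ fs/2 = 23.25 kHz, appears at 6.5 kHz.
94.5 kHz mod fs = 1.5 kHz.
1.5 kHz ≤ fs/2 = 23.25 kHz, appears at 1.5 kHz.
152 kHz mod fs = 12.5 kHz.
12.5 kHz ≤ fs/2 = 23.25 kHz, appears at 12.5 kHz.
76.5 kHz mod fs = 30 kHz.
30 kHz > fs/2 = 23.25 kHz, folds to fs − 30 kHz = 16.5 kHz.
123.5 kHz mod fs = 30.5 kHz.
30.5 kHz > fs/2 = 23.25 kHz, folds to fs − 30.5 kHz = 16 kHz.
Distinct values: {1.5 kHz, 6.5 kHz, 12.5 kHz, 16 kHz, 16.5 kHz}.

1.5 kHz, 6.5 kHz, 12.5 kHz, 16 kHz, 16.5 kHz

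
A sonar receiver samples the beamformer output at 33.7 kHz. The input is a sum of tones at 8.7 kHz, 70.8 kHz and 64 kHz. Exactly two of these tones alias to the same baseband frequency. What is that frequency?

3.4 kHz

fs/2 = 16.85 kHz.
8.7 kHz ≤ fs/2 = 16.85 kHz, passes unchanged.
70.8 kHz mod fs = 3.4 kHz.
3.4 kHz ≤ fs/2 = 16.85 kHz, appears at 3.4 kHz.
64 kHz mod fs = 30.3 kHz.
30.3 kHz > fs/2 = 16.85 kHz, folds to fs − 30.3 kHz = 3.4 kHz.
64 kHz and 70.8 kHz both map to 3.4 kHz.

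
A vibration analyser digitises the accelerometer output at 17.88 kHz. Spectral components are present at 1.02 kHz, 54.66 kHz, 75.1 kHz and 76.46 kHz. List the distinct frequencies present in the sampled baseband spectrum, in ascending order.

1.02 kHz, 3.58 kHz, 4.94 kHz

fs/2 = 8.94 kHz.
1.02 kHz ≤ fs/2 = 8.94 kHz, passes unchanged.
54.66 kHz mod fs = 1.02 kHz.
1.02 kHz ≤ fs/2 = 8.94 kHz, appears at 1.02 kHz.
75.1 kHz mod fs = 3.58 kHz.
3.58 kHz ≤ fs/2 = 8.94 kHz, appears at 3.58 kHz.
76.46 kHz mod fs = 4.94 kHz.
4.94 kHz ≤ fs/2 = 8.94 kHz, appears at 4.94 kHz.
Distinct values: {1.02 kHz, 3.58 kHz, 4.94 kHz}.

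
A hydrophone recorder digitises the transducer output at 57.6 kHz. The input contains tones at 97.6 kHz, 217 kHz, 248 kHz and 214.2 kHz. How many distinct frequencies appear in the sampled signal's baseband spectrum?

3

fs/2 = 28.8 kHz.
97.6 kHz mod fs = 40 kHz.
40 kHz > fs/2 = 28.8 kHz, folds to fs − 40 kHz = 17.6 kHz.
217 kHz mod fs = 44.2 kHz.
44.2 kHz > fs/2 = 28.8 kHz, folds to fs − 44.2 kHz = 13.4 kHz.
248 kHz mod fs = 17.6 kHz.
17.6 kHz ≤ fs/2 = 28.8 kHz, appears at 17.6 kHz.
214.2 kHz mod fs = 41.4 kHz.
41.4 kHz > fs/2 = 28.8 kHz, folds to fs − 41.4 kHz = 16.2 kHz.
Distinct values: {13.4 kHz, 16.2 kHz, 17.6 kHz} → 3.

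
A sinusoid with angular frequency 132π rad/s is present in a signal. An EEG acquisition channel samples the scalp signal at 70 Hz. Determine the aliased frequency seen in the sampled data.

ω = 132π rad/s → f = ω/(2π) = 66 Hz.
66 Hz > fs/2 = 35 Hz, folds to fs − 66 Hz = 4 Hz.

4 Hz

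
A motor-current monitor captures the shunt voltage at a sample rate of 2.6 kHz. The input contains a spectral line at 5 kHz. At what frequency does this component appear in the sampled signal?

5 kHz mod fs = 2.4 kHz.
2.4 kHz > fs/2 = 1.3 kHz, folds to fs − 2.4 kHz = 0.2 kHz.

0.2 kHz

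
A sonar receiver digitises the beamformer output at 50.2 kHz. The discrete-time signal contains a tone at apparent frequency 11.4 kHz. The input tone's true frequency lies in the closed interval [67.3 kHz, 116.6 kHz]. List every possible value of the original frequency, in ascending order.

Frequencies that alias to 11.4 kHz are k·fs ± 11.4 kHz for integer k ≥ 0.
k=0: 11.4 kHz.
k=1: 38.8 kHz, 61.6 kHz.
k=2: 89 kHz, 111.8 kHz.
k=3: 139.2 kHz, 162 kHz.
Within [67.3 kHz, 116.6 kHz]: 89 kHz, 111.8 kHz.

89 kHz, 111.8 kHz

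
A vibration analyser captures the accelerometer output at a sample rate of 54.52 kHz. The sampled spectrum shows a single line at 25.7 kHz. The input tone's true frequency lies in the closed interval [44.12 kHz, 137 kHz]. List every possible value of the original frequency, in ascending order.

Frequencies that alias to 25.7 kHz are k·fs ± 25.7 kHz for integer k ≥ 0.
k=0: 25.7 kHz.
k=1: 28.82 kHz, 80.22 kHz.
k=2: 83.34 kHz, 134.74 kHz.
k=3: 137.86 kHz, 189.26 kHz.
Within [44.12 kHz, 137 kHz]: 80.22 kHz, 83.34 kHz, 134.74 kHz.

80.22 kHz, 83.34 kHz, 134.74 kHz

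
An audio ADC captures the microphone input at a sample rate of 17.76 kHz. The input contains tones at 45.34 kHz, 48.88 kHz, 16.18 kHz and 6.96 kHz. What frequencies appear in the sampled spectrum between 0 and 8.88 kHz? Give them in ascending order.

1.58 kHz, 4.4 kHz, 6.96 kHz, 7.94 kHz

fs/2 = 8.88 kHz.
45.34 kHz mod fs = 9.82 kHz.
9.82 kHz > fs/2 = 8.88 kHz, folds to fs − 9.82 kHz = 7.94 kHz.
48.88 kHz mod fs = 13.36 kHz.
13.36 kHz > fs/2 = 8.88 kHz, folds to fs − 13.36 kHz = 4.4 kHz.
16.18 kHz > fs/2 = 8.88 kHz, folds to fs − 16.18 kHz = 1.58 kHz.
6.96 kHz ≤ fs/2 = 8.88 kHz, passes unchanged.
Distinct values: {1.58 kHz, 4.4 kHz, 6.96 kHz, 7.94 kHz}.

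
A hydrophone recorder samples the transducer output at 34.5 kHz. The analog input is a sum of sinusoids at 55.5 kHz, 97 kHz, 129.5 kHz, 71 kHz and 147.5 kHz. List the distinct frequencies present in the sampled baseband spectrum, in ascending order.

2 kHz, 6.5 kHz, 8.5 kHz, 9.5 kHz, 13.5 kHz

fs/2 = 17.25 kHz.
55.5 kHz mod fs = 21 kHz.
21 kHz > fs/2 = 17.25 kHz, folds to fs − 21 kHz = 13.5 kHz.
97 kHz mod fs = 28 kHz.
28 kHz > fs/2 = 17.25 kHz, folds to fs − 28 kHz = 6.5 kHz.
129.5 kHz mod fs = 26 kHz.
26 kHz > fs/2 = 17.25 kHz, folds to fs − 26 kHz = 8.5 kHz.
71 kHz mod fs = 2 kHz.
2 kHz ≤ fs/2 = 17.25 kHz, appears at 2 kHz.
147.5 kHz mod fs = 9.5 kHz.
9.5 kHz ≤ fs/2 = 17.25 kHz, appears at 9.5 kHz.
Distinct values: {2 kHz, 6.5 kHz, 8.5 kHz, 9.5 kHz, 13.5 kHz}.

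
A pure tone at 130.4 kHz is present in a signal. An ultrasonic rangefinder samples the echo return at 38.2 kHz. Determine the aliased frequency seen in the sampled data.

15.8 kHz

130.4 kHz mod fs = 15.8 kHz.
15.8 kHz ≤ fs/2 = 19.1 kHz, appears at 15.8 kHz.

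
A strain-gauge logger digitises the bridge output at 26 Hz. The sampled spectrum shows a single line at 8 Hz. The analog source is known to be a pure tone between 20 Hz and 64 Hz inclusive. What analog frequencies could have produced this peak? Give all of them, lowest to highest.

34 Hz, 44 Hz, 60 Hz

Frequencies that alias to 8 Hz are k·fs ± 8 Hz for integer k ≥ 0.
k=0: 8 Hz.
k=1: 18 Hz, 34 Hz.
k=2: 44 Hz, 60 Hz.
k=3: 70 Hz, 86 Hz.
Within [20 Hz, 64 Hz]: 34 Hz, 44 Hz, 60 Hz.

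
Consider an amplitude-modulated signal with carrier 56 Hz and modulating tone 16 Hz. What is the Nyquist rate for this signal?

AM sidebands sit at fc ± fm = 40 Hz and 72 Hz.
Highest-frequency component: 72 Hz.
Nyquist rate = 2 × 72 Hz = 144 Hz.

144 Hz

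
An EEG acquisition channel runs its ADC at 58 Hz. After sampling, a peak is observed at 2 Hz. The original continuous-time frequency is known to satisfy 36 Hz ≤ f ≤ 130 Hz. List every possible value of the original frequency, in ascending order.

Frequencies that alias to 2 Hz are k·fs ± 2 Hz for integer k ≥ 0.
k=0: 2 Hz.
k=1: 56 Hz, 60 Hz.
k=2: 114 Hz, 118 Hz.
k=3: 172 Hz, 176 Hz.
Within [36 Hz, 130 Hz]: 56 Hz, 60 Hz, 114 Hz, 118 Hz.

56 Hz, 60 Hz, 114 Hz, 118 Hz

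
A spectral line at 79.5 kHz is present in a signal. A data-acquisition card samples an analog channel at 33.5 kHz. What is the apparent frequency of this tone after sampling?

12.5 kHz

79.5 kHz mod fs = 12.5 kHz.
12.5 kHz ≤ fs/2 = 16.75 kHz, appears at 12.5 kHz.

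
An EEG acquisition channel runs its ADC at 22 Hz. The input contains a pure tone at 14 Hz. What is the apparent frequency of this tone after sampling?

8 Hz

14 Hz > fs/2 = 11 Hz, folds to fs − 14 Hz = 8 Hz.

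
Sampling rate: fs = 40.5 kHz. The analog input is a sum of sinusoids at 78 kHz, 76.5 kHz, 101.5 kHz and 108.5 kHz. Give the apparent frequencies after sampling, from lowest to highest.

3 kHz, 4.5 kHz, 13 kHz, 20 kHz

fs/2 = 20.25 kHz.
78 kHz mod fs = 37.5 kHz.
37.5 kHz > fs/2 = 20.25 kHz, folds to fs − 37.5 kHz = 3 kHz.
76.5 kHz mod fs = 36 kHz.
36 kHz > fs/2 = 20.25 kHz, folds to fs − 36 kHz = 4.5 kHz.
101.5 kHz mod fs = 20.5 kHz.
20.5 kHz > fs/2 = 20.25 kHz, folds to fs − 20.5 kHz = 20 kHz.
108.5 kHz mod fs = 27.5 kHz.
27.5 kHz > fs/2 = 20.25 kHz, folds to fs − 27.5 kHz = 13 kHz.
Distinct values: {3 kHz, 4.5 kHz, 13 kHz, 20 kHz}.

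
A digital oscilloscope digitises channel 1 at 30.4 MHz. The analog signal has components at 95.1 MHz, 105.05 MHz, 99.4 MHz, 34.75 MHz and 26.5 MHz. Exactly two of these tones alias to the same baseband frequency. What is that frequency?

3.9 MHz

fs/2 = 15.2 MHz.
95.1 MHz mod fs = 3.9 MHz.
3.9 MHz ≤ fs/2 = 15.2 MHz, appears at 3.9 MHz.
105.05 MHz mod fs = 13.85 MHz.
13.85 MHz ≤ fs/2 = 15.2 MHz, appears at 13.85 MHz.
99.4 MHz mod fs = 8.2 MHz.
8.2 MHz ≤ fs/2 = 15.2 MHz, appears at 8.2 MHz.
34.75 MHz mod fs = 4.35 MHz.
4.35 MHz ≤ fs/2 = 15.2 MHz, appears at 4.35 MHz.
26.5 MHz > fs/2 = 15.2 MHz, folds to fs − 26.5 MHz = 3.9 MHz.
26.5 MHz and 95.1 MHz both map to 3.9 MHz.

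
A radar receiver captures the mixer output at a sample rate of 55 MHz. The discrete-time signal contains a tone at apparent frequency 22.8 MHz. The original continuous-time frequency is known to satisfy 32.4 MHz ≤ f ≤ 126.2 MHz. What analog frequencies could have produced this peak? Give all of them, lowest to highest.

77.8 MHz, 87.2 MHz

Frequencies that alias to 22.8 MHz are k·fs ± 22.8 MHz for integer k ≥ 0.
k=0: 22.8 MHz.
k=1: 32.2 MHz, 77.8 MHz.
k=2: 87.2 MHz, 132.8 MHz.
k=3: 142.2 MHz, 187.8 MHz.
Within [32.4 MHz, 126.2 MHz]: 77.8 MHz, 87.2 MHz.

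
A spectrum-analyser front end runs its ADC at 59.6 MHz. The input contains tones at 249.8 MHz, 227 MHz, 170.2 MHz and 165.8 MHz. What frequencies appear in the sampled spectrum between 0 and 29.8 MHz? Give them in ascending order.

8.6 MHz, 11.4 MHz, 13 MHz

fs/2 = 29.8 MHz.
249.8 MHz mod fs = 11.4 MHz.
11.4 MHz ≤ fs/2 = 29.8 MHz, appears at 11.4 MHz.
227 MHz mod fs = 48.2 MHz.
48.2 MHz > fs/2 = 29.8 MHz, folds to fs − 48.2 MHz = 11.4 MHz.
170.2 MHz mod fs = 51 MHz.
51 MHz > fs/2 = 29.8 MHz, folds to fs − 51 MHz = 8.6 MHz.
165.8 MHz mod fs = 46.6 MHz.
46.6 MHz > fs/2 = 29.8 MHz, folds to fs − 46.6 MHz = 13 MHz.
Distinct values: {8.6 MHz, 11.4 MHz, 13 MHz}.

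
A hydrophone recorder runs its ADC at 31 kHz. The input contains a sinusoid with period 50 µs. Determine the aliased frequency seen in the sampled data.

11 kHz

T = 50 µs → f = 1/T = 20 kHz.
20 kHz > fs/2 = 15.5 kHz, folds to fs − 20 kHz = 11 kHz.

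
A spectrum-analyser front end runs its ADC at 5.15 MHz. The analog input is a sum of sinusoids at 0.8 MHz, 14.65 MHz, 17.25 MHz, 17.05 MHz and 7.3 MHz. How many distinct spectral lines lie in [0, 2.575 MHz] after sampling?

4

fs/2 = 2.575 MHz.
0.8 MHz ≤ fs/2 = 2.575 MHz, passes unchanged.
14.65 MHz mod fs = 4.35 MHz.
4.35 MHz > fs/2 = 2.575 MHz, folds to fs − 4.35 MHz = 0.8 MHz.
17.25 MHz mod fs = 1.8 MHz.
1.8 MHz ≤ fs/2 = 2.575 MHz, appears at 1.8 MHz.
17.05 MHz mod fs = 1.6 MHz.
1.6 MHz ≤ fs/2 = 2.575 MHz, appears at 1.6 MHz.
7.3 MHz mod fs = 2.15 MHz.
2.15 MHz ≤ fs/2 = 2.575 MHz, appears at 2.15 MHz.
Distinct values: {0.8 MHz, 1.6 MHz, 1.8 MHz, 2.15 MHz} → 4.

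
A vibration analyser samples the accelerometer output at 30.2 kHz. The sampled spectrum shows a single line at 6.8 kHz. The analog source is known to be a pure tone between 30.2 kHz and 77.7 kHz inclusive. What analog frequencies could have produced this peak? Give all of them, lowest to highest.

37 kHz, 53.6 kHz, 67.2 kHz

Frequencies that alias to 6.8 kHz are k·fs ± 6.8 kHz for integer k ≥ 0.
k=0: 6.8 kHz.
k=1: 23.4 kHz, 37 kHz.
k=2: 53.6 kHz, 67.2 kHz.
k=3: 83.8 kHz, 97.4 kHz.
Within [30.2 kHz, 77.7 kHz]: 37 kHz, 53.6 kHz, 67.2 kHz.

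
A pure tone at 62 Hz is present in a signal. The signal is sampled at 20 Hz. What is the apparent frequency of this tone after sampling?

62 Hz mod fs = 2 Hz.
2 Hz ≤ fs/2 = 10 Hz, appears at 2 Hz.

2 Hz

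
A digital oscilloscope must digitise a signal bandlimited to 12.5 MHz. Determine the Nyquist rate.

25 MHz

Nyquist rate = 2 × 12.5 MHz = 25 MHz.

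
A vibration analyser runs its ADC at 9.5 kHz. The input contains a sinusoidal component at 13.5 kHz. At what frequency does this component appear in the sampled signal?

4 kHz

13.5 kHz mod fs = 4 kHz.
4 kHz ≤ fs/2 = 4.75 kHz, appears at 4 kHz.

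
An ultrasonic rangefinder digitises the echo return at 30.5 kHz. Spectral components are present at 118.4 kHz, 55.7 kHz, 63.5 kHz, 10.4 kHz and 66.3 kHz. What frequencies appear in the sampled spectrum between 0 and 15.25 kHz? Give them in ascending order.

2.5 kHz, 3.6 kHz, 5.3 kHz, 10.4 kHz

fs/2 = 15.25 kHz.
118.4 kHz mod fs = 26.9 kHz.
26.9 kHz > fs/2 = 15.25 kHz, folds to fs − 26.9 kHz = 3.6 kHz.
55.7 kHz mod fs = 25.2 kHz.
25.2 kHz > fs/2 = 15.25 kHz, folds to fs − 25.2 kHz = 5.3 kHz.
63.5 kHz mod fs = 2.5 kHz.
2.5 kHz ≤ fs/2 = 15.25 kHz, appears at 2.5 kHz.
10.4 kHz ≤ fs/2 = 15.25 kHz, passes unchanged.
66.3 kHz mod fs = 5.3 kHz.
5.3 kHz ≤ fs/2 = 15.25 kHz, appears at 5.3 kHz.
Distinct values: {2.5 kHz, 3.6 kHz, 5.3 kHz, 10.4 kHz}.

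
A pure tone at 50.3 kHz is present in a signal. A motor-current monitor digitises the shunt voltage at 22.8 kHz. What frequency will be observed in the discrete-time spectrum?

50.3 kHz mod fs = 4.7 kHz.
4.7 kHz ≤ fs/2 = 11.4 kHz, appears at 4.7 kHz.

4.7 kHz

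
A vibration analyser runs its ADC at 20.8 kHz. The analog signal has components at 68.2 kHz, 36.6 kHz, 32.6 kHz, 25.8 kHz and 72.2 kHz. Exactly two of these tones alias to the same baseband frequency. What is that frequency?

5 kHz

fs/2 = 10.4 kHz.
68.2 kHz mod fs = 5.8 kHz.
5.8 kHz ≤ fs/2 = 10.4 kHz, appears at 5.8 kHz.
36.6 kHz mod fs = 15.8 kHz.
15.8 kHz > fs/2 = 10.4 kHz, folds to fs − 15.8 kHz = 5 kHz.
32.6 kHz mod fs = 11.8 kHz.
11.8 kHz > fs/2 = 10.4 kHz, folds to fs − 11.8 kHz = 9 kHz.
25.8 kHz mod fs = 5 kHz.
5 kHz ≤ fs/2 = 10.4 kHz, appears at 5 kHz.
72.2 kHz mod fs = 9.8 kHz.
9.8 kHz ≤ fs/2 = 10.4 kHz, appears at 9.8 kHz.
25.8 kHz and 36.6 kHz both map to 5 kHz.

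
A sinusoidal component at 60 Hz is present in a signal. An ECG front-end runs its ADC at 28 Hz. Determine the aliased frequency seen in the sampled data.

4 Hz

60 Hz mod fs = 4 Hz.
4 Hz ≤ fs/2 = 14 Hz, appears at 4 Hz.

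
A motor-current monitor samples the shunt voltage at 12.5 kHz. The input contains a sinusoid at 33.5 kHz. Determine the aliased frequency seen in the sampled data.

4 kHz

33.5 kHz mod fs = 8.5 kHz.
8.5 kHz > fs/2 = 6.25 kHz, folds to fs − 8.5 kHz = 4 kHz.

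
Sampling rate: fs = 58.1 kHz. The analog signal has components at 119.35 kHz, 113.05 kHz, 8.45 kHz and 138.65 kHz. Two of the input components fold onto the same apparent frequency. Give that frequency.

fs/2 = 29.05 kHz.
119.35 kHz mod fs = 3.15 kHz.
3.15 kHz ≤ fs/2 = 29.05 kHz, appears at 3.15 kHz.
113.05 kHz mod fs = 54.95 kHz.
54.95 kHz > fs/2 = 29.05 kHz, folds to fs − 54.95 kHz = 3.15 kHz.
8.45 kHz ≤ fs/2 = 29.05 kHz, passes unchanged.
138.65 kHz mod fs = 22.45 kHz.
22.45 kHz ≤ fs/2 = 29.05 kHz, appears at 22.45 kHz.
113.05 kHz and 119.35 kHz both map to 3.15 kHz.

3.15 kHz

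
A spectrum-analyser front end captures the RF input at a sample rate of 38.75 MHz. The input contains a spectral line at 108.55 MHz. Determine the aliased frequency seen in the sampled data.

108.55 MHz mod fs = 31.05 MHz.
31.05 MHz > fs/2 = 19.375 MHz, folds to fs − 31.05 MHz = 7.7 MHz.

7.7 MHz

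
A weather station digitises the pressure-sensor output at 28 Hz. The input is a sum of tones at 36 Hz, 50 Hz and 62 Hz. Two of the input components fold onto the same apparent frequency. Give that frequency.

6 Hz

fs/2 = 14 Hz.
36 Hz mod fs = 8 Hz.
8 Hz ≤ fs/2 = 14 Hz, appears at 8 Hz.
50 Hz mod fs = 22 Hz.
22 Hz > fs/2 = 14 Hz, folds to fs − 22 Hz = 6 Hz.
62 Hz mod fs = 6 Hz.
6 Hz ≤ fs/2 = 14 Hz, appears at 6 Hz.
50 Hz and 62 Hz both map to 6 Hz.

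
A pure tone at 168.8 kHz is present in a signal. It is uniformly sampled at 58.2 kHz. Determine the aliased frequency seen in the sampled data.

168.8 kHz mod fs = 52.4 kHz.
52.4 kHz > fs/2 = 29.1 kHz, folds to fs − 52.4 kHz = 5.8 kHz.

5.8 kHz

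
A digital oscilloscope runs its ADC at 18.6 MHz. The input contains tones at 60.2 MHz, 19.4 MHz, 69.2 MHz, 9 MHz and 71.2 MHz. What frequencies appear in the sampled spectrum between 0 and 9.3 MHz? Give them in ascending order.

0.8 MHz, 3.2 MHz, 4.4 MHz, 5.2 MHz, 9 MHz

fs/2 = 9.3 MHz.
60.2 MHz mod fs = 4.4 MHz.
4.4 MHz ≤ fs/2 = 9.3 MHz, appears at 4.4 MHz.
19.4 MHz mod fs = 0.8 MHz.
0.8 MHz ≤ fs/2 = 9.3 MHz, appears at 0.8 MHz.
69.2 MHz mod fs = 13.4 MHz.
13.4 MHz > fs/2 = 9.3 MHz, folds to fs − 13.4 MHz = 5.2 MHz.
9 MHz ≤ fs/2 = 9.3 MHz, passes unchanged.
71.2 MHz mod fs = 15.4 MHz.
15.4 MHz > fs/2 = 9.3 MHz, folds to fs − 15.4 MHz = 3.2 MHz.
Distinct values: {0.8 MHz, 3.2 MHz, 4.4 MHz, 5.2 MHz, 9 MHz}.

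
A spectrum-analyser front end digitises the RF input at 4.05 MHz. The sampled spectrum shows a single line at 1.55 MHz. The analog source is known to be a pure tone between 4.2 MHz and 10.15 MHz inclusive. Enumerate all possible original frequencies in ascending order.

5.6 MHz, 6.55 MHz, 9.65 MHz

Frequencies that alias to 1.55 MHz are k·fs ± 1.55 MHz for integer k ≥ 0.
k=0: 1.55 MHz.
k=1: 2.5 MHz, 5.6 MHz.
k=2: 6.55 MHz, 9.65 MHz.
k=3: 10.6 MHz, 13.7 MHz.
Within [4.2 MHz, 10.15 MHz]: 5.6 MHz, 6.55 MHz, 9.65 MHz.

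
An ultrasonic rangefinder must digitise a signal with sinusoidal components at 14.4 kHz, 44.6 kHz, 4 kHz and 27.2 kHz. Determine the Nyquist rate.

89.2 kHz

Highest-frequency component: 44.6 kHz.
Nyquist rate = 2 × 44.6 kHz = 89.2 kHz.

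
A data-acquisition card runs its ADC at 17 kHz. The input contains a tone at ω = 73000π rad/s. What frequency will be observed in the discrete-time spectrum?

2.5 kHz

ω = 73000π rad/s → f = ω/(2π) = 36500 Hz = 36.5 kHz.
36.5 kHz mod fs = 2.5 kHz.
2.5 kHz ≤ fs/2 = 8.5 kHz, appears at 2.5 kHz.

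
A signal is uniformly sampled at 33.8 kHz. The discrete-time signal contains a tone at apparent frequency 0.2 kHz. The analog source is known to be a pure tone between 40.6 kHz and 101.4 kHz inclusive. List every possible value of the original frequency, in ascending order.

Frequencies that alias to 0.2 kHz are k·fs ± 0.2 kHz for integer k ≥ 0.
k=0: 0.2 kHz.
k=1: 33.6 kHz, 34 kHz.
k=2: 67.4 kHz, 67.8 kHz.
k=3: 101.2 kHz, 101.6 kHz.
k=4: 135 kHz, 135.4 kHz.
Within [40.6 kHz, 101.4 kHz]: 67.4 kHz, 67.8 kHz, 101.2 kHz.

67.4 kHz, 67.8 kHz, 101.2 kHz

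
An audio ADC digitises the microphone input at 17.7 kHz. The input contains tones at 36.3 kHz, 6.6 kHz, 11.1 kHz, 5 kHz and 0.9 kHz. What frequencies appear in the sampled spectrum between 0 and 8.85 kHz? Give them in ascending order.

fs/2 = 8.85 kHz.
36.3 kHz mod fs = 0.9 kHz.
0.9 kHz ≤ fs/2 = 8.85 kHz, appears at 0.9 kHz.
6.6 kHz ≤ fs/2 = 8.85 kHz, passes unchanged.
11.1 kHz > fs/2 = 8.85 kHz, folds to fs − 11.1 kHz = 6.6 kHz.
5 kHz ≤ fs/2 = 8.85 kHz, passes unchanged.
0.9 kHz ≤ fs/2 = 8.85 kHz, passes unchanged.
Distinct values: {0.9 kHz, 5 kHz, 6.6 kHz}.

0.9 kHz, 5 kHz, 6.6 kHz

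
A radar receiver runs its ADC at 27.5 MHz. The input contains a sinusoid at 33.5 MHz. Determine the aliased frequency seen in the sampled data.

6 MHz

33.5 MHz mod fs = 6 MHz.
6 MHz ≤ fs/2 = 13.75 MHz, appears at 6 MHz.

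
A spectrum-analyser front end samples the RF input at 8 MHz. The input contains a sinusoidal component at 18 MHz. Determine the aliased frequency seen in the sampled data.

18 MHz mod fs = 2 MHz.
2 MHz ≤ fs/2 = 4 MHz, appears at 2 MHz.

2 MHz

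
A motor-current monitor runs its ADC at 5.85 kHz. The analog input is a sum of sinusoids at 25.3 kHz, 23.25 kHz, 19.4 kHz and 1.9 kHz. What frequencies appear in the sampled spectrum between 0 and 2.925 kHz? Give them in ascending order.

0.15 kHz, 1.85 kHz, 1.9 kHz

fs/2 = 2.925 kHz.
25.3 kHz mod fs = 1.9 kHz.
1.9 kHz ≤ fs/2 = 2.925 kHz, appears at 1.9 kHz.
23.25 kHz mod fs = 5.7 kHz.
5.7 kHz > fs/2 = 2.925 kHz, folds to fs − 5.7 kHz = 0.15 kHz.
19.4 kHz mod fs = 1.85 kHz.
1.85 kHz ≤ fs/2 = 2.925 kHz, appears at 1.85 kHz.
1.9 kHz ≤ fs/2 = 2.925 kHz, passes unchanged.
Distinct values: {0.15 kHz, 1.85 kHz, 1.9 kHz}.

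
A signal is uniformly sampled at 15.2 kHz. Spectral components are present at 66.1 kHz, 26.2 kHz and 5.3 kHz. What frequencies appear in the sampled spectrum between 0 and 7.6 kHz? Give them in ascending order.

fs/2 = 7.6 kHz.
66.1 kHz mod fs = 5.3 kHz.
5.3 kHz ≤ fs/2 = 7.6 kHz, appears at 5.3 kHz.
26.2 kHz mod fs = 11 kHz.
11 kHz > fs/2 = 7.6 kHz, folds to fs − 11 kHz = 4.2 kHz.
5.3 kHz ≤ fs/2 = 7.6 kHz, passes unchanged.
Distinct values: {4.2 kHz, 5.3 kHz}.

4.2 kHz, 5.3 kHz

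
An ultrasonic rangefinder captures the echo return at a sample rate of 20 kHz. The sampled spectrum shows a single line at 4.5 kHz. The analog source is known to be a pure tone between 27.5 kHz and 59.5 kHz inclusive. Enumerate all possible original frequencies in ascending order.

35.5 kHz, 44.5 kHz, 55.5 kHz

Frequencies that alias to 4.5 kHz are k·fs ± 4.5 kHz for integer k ≥ 0.
k=0: 4.5 kHz.
k=1: 15.5 kHz, 24.5 kHz.
k=2: 35.5 kHz, 44.5 kHz.
k=3: 55.5 kHz, 64.5 kHz.
k=4: 75.5 kHz, 84.5 kHz.
Within [27.5 kHz, 59.5 kHz]: 35.5 kHz, 44.5 kHz, 55.5 kHz.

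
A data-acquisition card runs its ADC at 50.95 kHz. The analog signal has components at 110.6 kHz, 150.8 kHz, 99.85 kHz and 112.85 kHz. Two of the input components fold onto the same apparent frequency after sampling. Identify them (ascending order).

fs/2 = 25.475 kHz.
110.6 kHz mod fs = 8.7 kHz.
8.7 kHz ≤ fs/2 = 25.475 kHz, appears at 8.7 kHz.
150.8 kHz mod fs = 48.9 kHz.
48.9 kHz > fs/2 = 25.475 kHz, folds to fs − 48.9 kHz = 2.05 kHz.
99.85 kHz mod fs = 48.9 kHz.
48.9 kHz > fs/2 = 25.475 kHz, folds to fs − 48.9 kHz = 2.05 kHz.
112.85 kHz mod fs = 10.95 kHz.
10.95 kHz ≤ fs/2 = 25.475 kHz, appears at 10.95 kHz.
99.85 kHz and 150.8 kHz both map to 2.05 kHz.

99.85 kHz, 150.8 kHz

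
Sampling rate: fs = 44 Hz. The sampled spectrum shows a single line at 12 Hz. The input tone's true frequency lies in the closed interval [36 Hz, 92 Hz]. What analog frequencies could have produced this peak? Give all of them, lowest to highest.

Frequencies that alias to 12 Hz are k·fs ± 12 Hz for integer k ≥ 0.
k=0: 12 Hz.
k=1: 32 Hz, 56 Hz.
k=2: 76 Hz, 100 Hz.
k=3: 120 Hz, 144 Hz.
Within [36 Hz, 92 Hz]: 56 Hz, 76 Hz.

56 Hz, 76 Hz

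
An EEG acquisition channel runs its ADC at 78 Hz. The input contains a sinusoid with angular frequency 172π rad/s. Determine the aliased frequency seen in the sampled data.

ω = 172π rad/s → f = ω/(2π) = 86 Hz.
86 Hz mod fs = 8 Hz.
8 Hz ≤ fs/2 = 39 Hz, appears at 8 Hz.

8 Hz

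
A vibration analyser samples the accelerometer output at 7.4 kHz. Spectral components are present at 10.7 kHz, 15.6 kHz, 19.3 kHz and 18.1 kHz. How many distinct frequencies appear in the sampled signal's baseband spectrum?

fs/2 = 3.7 kHz.
10.7 kHz mod fs = 3.3 kHz.
3.3 kHz ≤ fs/2 = 3.7 kHz, appears at 3.3 kHz.
15.6 kHz mod fs = 0.8 kHz.
0.8 kHz ≤ fs/2 = 3.7 kHz, appears at 0.8 kHz.
19.3 kHz mod fs = 4.5 kHz.
4.5 kHz > fs/2 = 3.7 kHz, folds to fs − 4.5 kHz = 2.9 kHz.
18.1 kHz mod fs = 3.3 kHz.
3.3 kHz ≤ fs/2 = 3.7 kHz, appears at 3.3 kHz.
Distinct values: {0.8 kHz, 2.9 kHz, 3.3 kHz} → 3.

3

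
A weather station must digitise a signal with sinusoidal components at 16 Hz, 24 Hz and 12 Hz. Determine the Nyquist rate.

Highest-frequency component: 24 Hz.
Nyquist rate = 2 × 24 Hz = 48 Hz.

48 Hz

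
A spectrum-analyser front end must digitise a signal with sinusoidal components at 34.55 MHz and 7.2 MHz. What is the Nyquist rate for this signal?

Highest-frequency component: 34.55 MHz.
Nyquist rate = 2 × 34.55 MHz = 69.1 MHz.

69.1 MHz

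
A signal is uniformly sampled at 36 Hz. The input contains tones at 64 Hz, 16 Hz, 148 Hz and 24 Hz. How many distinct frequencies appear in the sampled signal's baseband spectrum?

fs/2 = 18 Hz.
64 Hz mod fs = 28 Hz.
28 Hz > fs/2 = 18 Hz, folds to fs − 28 Hz = 8 Hz.
16 Hz ≤ fs/2 = 18 Hz, passes unchanged.
148 Hz mod fs = 4 Hz.
4 Hz ≤ fs/2 = 18 Hz, appears at 4 Hz.
24 Hz > fs/2 = 18 Hz, folds to fs − 24 Hz = 12 Hz.
Distinct values: {4 Hz, 8 Hz, 12 Hz, 16 Hz} → 4.

4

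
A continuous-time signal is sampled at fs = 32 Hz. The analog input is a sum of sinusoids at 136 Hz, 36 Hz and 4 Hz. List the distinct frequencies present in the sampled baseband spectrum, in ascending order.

fs/2 = 16 Hz.
136 Hz mod fs = 8 Hz.
8 Hz ≤ fs/2 = 16 Hz, appears at 8 Hz.
36 Hz mod fs = 4 Hz.
4 Hz ≤ fs/2 = 16 Hz, appears at 4 Hz.
4 Hz ≤ fs/2 = 16 Hz, passes unchanged.
Distinct values: {4 Hz, 8 Hz}.

4 Hz, 8 Hz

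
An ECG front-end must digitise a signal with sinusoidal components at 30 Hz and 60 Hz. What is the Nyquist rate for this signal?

Highest-frequency component: 60 Hz.
Nyquist rate = 2 × 60 Hz = 120 Hz.

120 Hz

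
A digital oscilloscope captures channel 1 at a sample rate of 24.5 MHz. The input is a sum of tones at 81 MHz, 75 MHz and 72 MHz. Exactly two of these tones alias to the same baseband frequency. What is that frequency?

1.5 MHz

fs/2 = 12.25 MHz.
81 MHz mod fs = 7.5 MHz.
7.5 MHz ≤ fs/2 = 12.25 MHz, appears at 7.5 MHz.
75 MHz mod fs = 1.5 MHz.
1.5 MHz ≤ fs/2 = 12.25 MHz, appears at 1.5 MHz.
72 MHz mod fs = 23 MHz.
23 MHz > fs/2 = 12.25 MHz, folds to fs − 23 MHz = 1.5 MHz.
72 MHz and 75 MHz both map to 1.5 MHz.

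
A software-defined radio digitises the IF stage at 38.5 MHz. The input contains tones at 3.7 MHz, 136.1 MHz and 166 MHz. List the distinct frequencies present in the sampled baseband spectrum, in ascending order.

3.7 MHz, 12 MHz, 17.9 MHz

fs/2 = 19.25 MHz.
3.7 MHz ≤ fs/2 = 19.25 MHz, passes unchanged.
136.1 MHz mod fs = 20.6 MHz.
20.6 MHz > fs/2 = 19.25 MHz, folds to fs − 20.6 MHz = 17.9 MHz.
166 MHz mod fs = 12 MHz.
12 MHz ≤ fs/2 = 19.25 MHz, appears at 12 MHz.
Distinct values: {3.7 MHz, 12 MHz, 17.9 MHz}.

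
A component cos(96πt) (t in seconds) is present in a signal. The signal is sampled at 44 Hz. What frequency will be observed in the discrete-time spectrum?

ω = 96π rad/s → f = ω/(2π) = 48 Hz.
48 Hz mod fs = 4 Hz.
4 Hz ≤ fs/2 = 22 Hz, appears at 4 Hz.

4 Hz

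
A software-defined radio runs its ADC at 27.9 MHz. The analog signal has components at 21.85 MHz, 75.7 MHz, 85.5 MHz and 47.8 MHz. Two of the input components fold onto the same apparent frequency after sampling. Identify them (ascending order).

fs/2 = 13.95 MHz.
21.85 MHz > fs/2 = 13.95 MHz, folds to fs − 21.85 MHz = 6.05 MHz.
75.7 MHz mod fs = 19.9 MHz.
19.9 MHz > fs/2 = 13.95 MHz, folds to fs − 19.9 MHz = 8 MHz.
85.5 MHz mod fs = 1.8 MHz.
1.8 MHz ≤ fs/2 = 13.95 MHz, appears at 1.8 MHz.
47.8 MHz mod fs = 19.9 MHz.
19.9 MHz > fs/2 = 13.95 MHz, folds to fs − 19.9 MHz = 8 MHz.
47.8 MHz and 75.7 MHz both map to 8 MHz.

47.8 MHz, 75.7 MHz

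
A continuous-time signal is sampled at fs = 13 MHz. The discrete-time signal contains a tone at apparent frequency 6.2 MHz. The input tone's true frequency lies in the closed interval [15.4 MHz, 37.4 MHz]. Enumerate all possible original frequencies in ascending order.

Frequencies that alias to 6.2 MHz are k·fs ± 6.2 MHz for integer k ≥ 0.
k=0: 6.2 MHz.
k=1: 6.8 MHz, 19.2 MHz.
k=2: 19.8 MHz, 32.2 MHz.
k=3: 32.8 MHz, 45.2 MHz.
k=4: 45.8 MHz, 58.2 MHz.
Within [15.4 MHz, 37.4 MHz]: 19.2 MHz, 19.8 MHz, 32.2 MHz, 32.8 MHz.

19.2 MHz, 19.8 MHz, 32.2 MHz, 32.8 MHz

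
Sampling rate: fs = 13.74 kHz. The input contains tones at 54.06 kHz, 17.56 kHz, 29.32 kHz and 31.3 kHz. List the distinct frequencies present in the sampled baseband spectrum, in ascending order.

0.9 kHz, 1.84 kHz, 3.82 kHz

fs/2 = 6.87 kHz.
54.06 kHz mod fs = 12.84 kHz.
12.84 kHz > fs/2 = 6.87 kHz, folds to fs − 12.84 kHz = 0.9 kHz.
17.56 kHz mod fs = 3.82 kHz.
3.82 kHz ≤ fs/2 = 6.87 kHz, appears at 3.82 kHz.
29.32 kHz mod fs = 1.84 kHz.
1.84 kHz ≤ fs/2 = 6.87 kHz, appears at 1.84 kHz.
31.3 kHz mod fs = 3.82 kHz.
3.82 kHz ≤ fs/2 = 6.87 kHz, appears at 3.82 kHz.
Distinct values: {0.9 kHz, 1.84 kHz, 3.82 kHz}.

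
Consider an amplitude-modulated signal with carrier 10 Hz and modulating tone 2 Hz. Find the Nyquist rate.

24 Hz

AM sidebands sit at fc ± fm = 8 Hz and 12 Hz.
Highest-frequency component: 12 Hz.
Nyquist rate = 2 × 12 Hz = 24 Hz.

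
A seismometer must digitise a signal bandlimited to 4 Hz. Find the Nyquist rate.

8 Hz

Nyquist rate = 2 × 4 Hz = 8 Hz.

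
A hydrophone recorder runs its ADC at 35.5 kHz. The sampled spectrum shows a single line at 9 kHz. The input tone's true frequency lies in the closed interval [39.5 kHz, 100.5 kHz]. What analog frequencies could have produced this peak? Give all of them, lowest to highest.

44.5 kHz, 62 kHz, 80 kHz, 97.5 kHz

Frequencies that alias to 9 kHz are k·fs ± 9 kHz for integer k ≥ 0.
k=0: 9 kHz.
k=1: 26.5 kHz, 44.5 kHz.
k=2: 62 kHz, 80 kHz.
k=3: 97.5 kHz, 115.5 kHz.
k=4: 133 kHz, 151 kHz.
Within [39.5 kHz, 100.5 kHz]: 44.5 kHz, 62 kHz, 80 kHz, 97.5 kHz.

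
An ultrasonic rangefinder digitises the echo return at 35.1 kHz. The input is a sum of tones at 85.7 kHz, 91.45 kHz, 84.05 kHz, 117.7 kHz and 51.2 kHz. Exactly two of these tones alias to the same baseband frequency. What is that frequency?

13.85 kHz

fs/2 = 17.55 kHz.
85.7 kHz mod fs = 15.5 kHz.
15.5 kHz ≤ fs/2 = 17.55 kHz, appears at 15.5 kHz.
91.45 kHz mod fs = 21.25 kHz.
21.25 kHz > fs/2 = 17.55 kHz, folds to fs − 21.25 kHz = 13.85 kHz.
84.05 kHz mod fs = 13.85 kHz.
13.85 kHz ≤ fs/2 = 17.55 kHz, appears at 13.85 kHz.
117.7 kHz mod fs = 12.4 kHz.
12.4 kHz ≤ fs/2 = 17.55 kHz, appears at 12.4 kHz.
51.2 kHz mod fs = 16.1 kHz.
16.1 kHz ≤ fs/2 = 17.55 kHz, appears at 16.1 kHz.
84.05 kHz and 91.45 kHz both map to 13.85 kHz.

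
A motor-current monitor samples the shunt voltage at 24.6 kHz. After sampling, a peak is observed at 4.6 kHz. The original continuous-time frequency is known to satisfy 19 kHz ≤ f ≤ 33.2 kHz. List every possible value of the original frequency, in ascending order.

20 kHz, 29.2 kHz

Frequencies that alias to 4.6 kHz are k·fs ± 4.6 kHz for integer k ≥ 0.
k=0: 4.6 kHz.
k=1: 20 kHz, 29.2 kHz.
k=2: 44.6 kHz, 53.8 kHz.
Within [19 kHz, 33.2 kHz]: 20 kHz, 29.2 kHz.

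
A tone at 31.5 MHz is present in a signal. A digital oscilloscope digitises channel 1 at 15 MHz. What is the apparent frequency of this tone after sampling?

31.5 MHz mod fs = 1.5 MHz.
1.5 MHz ≤ fs/2 = 7.5 MHz, appears at 1.5 MHz.

1.5 MHz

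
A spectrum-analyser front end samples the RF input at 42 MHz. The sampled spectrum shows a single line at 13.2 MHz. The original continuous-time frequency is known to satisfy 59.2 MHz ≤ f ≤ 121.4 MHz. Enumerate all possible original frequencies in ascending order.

Frequencies that alias to 13.2 MHz are k·fs ± 13.2 MHz for integer k ≥ 0.
k=0: 13.2 MHz.
k=1: 28.8 MHz, 55.2 MHz.
k=2: 70.8 MHz, 97.2 MHz.
k=3: 112.8 MHz, 139.2 MHz.
k=4: 154.8 MHz, 181.2 MHz.
Within [59.2 MHz, 121.4 MHz]: 70.8 MHz, 97.2 MHz, 112.8 MHz.

70.8 MHz, 97.2 MHz, 112.8 MHz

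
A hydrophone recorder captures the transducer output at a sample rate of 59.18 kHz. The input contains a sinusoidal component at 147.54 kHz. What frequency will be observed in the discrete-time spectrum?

29.18 kHz

147.54 kHz mod fs = 29.18 kHz.
29.18 kHz ≤ fs/2 = 29.59 kHz, appears at 29.18 kHz.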